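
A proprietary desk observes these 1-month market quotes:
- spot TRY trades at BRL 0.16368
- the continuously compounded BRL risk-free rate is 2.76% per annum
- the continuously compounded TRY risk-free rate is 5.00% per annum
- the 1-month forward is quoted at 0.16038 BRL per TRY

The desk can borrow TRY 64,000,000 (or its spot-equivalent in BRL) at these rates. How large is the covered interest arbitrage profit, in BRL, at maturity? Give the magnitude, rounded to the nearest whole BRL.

BRL 192,464

T = 1/12 years.
Invest the TRY and cover forward: 64,000,000 × 1.0041753593 × 0.16038 = BRL 10,307,177.22.
Convert at spot and invest in BRL: 64,000,000 × 0.16368 × 1.002302647 = BRL 10,499,641.42.
The quoted forward undervalues TRY, so borrow TRY, convert to BRL at spot, deposit the BRL at 2.76%, and buy TRY forward at 0.16038 to cover the loan.
The gap between the two covered legs is BRL 192,464.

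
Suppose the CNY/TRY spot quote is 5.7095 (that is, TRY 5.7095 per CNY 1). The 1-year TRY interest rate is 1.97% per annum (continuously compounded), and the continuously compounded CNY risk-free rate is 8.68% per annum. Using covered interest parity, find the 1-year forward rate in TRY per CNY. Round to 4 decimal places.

T = 1 year.
TRY growth factor: e^(0.0197×1) = 1.0198953.
CNY accumulates by e^(0.0868×1) = 1.0906785.
CIP: F = S · (grow TRY)/(grow CNY) = 5.7095 × 1.0198953/1.0906785 = 5.338963 TRY per CNY.

5.3390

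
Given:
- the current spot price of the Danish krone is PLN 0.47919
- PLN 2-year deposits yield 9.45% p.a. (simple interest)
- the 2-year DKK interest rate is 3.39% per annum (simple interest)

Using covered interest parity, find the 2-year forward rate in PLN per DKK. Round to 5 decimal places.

0.53358

T = 2 years.
PLN growth factor: 1 + 0.0945×2 = 1.189000.
DKK growth factor: 1 + 0.0339×2 = 1.067800.
Forward (PLN per DKK) = 0.47919 × 1.189000 / 1.067800 = 0.5335802.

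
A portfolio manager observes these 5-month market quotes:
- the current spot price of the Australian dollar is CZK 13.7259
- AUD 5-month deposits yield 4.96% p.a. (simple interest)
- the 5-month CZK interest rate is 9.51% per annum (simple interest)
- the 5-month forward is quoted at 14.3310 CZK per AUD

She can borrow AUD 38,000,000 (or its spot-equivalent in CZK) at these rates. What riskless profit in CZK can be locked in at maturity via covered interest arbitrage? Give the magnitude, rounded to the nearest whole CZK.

CZK 13,580,638

T = 5/12 years.
Keep in AUD, deliver into the forward: 38,000,000·1.02066666667·14.3310 = CZK 555,832,612.00.
Swap to CZK now, deposit: 38,000,000·13.7259·1.039625 = CZK 542,251,973.93.
The quoted forward overvalues AUD, so borrow CZK, buy AUD at spot, deposit the AUD at 4.96%, and sell the proceeds forward at 14.3310.
The gap between the two covered legs is CZK 13,580,638.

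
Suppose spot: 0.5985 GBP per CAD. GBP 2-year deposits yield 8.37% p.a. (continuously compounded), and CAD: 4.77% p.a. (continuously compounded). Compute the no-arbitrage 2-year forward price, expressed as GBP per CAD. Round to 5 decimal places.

0.64318

T = 2 years.
GBP growth factor: e^(0.0837×2) = 1.1822271.
CAD accumulates by e^(0.0477×2) = 1.1000988.
Forward (GBP per CAD) = 0.5985 × 1.1822271 / 1.1000988 = 0.6431812.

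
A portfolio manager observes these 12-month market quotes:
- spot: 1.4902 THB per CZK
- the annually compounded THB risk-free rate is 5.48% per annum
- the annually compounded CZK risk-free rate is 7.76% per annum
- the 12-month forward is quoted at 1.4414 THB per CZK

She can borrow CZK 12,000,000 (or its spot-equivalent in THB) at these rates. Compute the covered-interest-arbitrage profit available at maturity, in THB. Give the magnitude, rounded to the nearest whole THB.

THB 223,324

T = 1 year.
Keep in CZK, deliver into the forward: 12,000,000·1.077600·1.4414 = THB 18,639,031.68.
Swap to THB now, deposit: 12,000,000·1.4902·1.054800 = THB 18,862,355.52.
The quoted forward undervalues CZK, so borrow CZK, convert to THB at spot, deposit the THB at 5.48%, and buy CZK forward at 1.4414 to cover the loan.
The gap between the two covered legs is THB 223,324.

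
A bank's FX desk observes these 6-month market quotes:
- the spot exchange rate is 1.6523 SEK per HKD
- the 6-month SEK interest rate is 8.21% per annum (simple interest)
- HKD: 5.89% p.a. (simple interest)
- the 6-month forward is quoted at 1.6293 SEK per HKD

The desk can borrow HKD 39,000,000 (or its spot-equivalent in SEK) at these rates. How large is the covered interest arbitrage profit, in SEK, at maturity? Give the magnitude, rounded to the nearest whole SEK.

SEK 1,670,917

T = 6/12 years.
Invest the HKD and cover forward: 39,000,000 × 1.029450 × 1.6293 = SEK 65,414,032.52.
Convert at spot and invest in SEK: 39,000,000 × 1.6523 × 1.041050 = SEK 67,084,949.69.
The quoted forward undervalues HKD, so borrow HKD, convert to SEK at spot, deposit the SEK at 8.21%, and buy HKD forward at 1.6293 to cover the loan.
The gap between the two covered legs is SEK 1,670,917.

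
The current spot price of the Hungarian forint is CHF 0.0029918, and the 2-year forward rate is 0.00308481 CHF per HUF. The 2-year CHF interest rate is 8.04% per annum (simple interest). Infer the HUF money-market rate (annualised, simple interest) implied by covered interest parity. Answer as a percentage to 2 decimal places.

6.29%

T = 2 years.
By CIP, F/S equals the CHF-to-HUF growth ratio: 0.00308481/0.0029918 = 1.0310883.
CHF growth factor: 1 + 0.0804×2 = 1.160800.
Hence g_HUF = 1.1258008.
r = (1.1258008 − 1)/2 = 0.062900 → 6.29%.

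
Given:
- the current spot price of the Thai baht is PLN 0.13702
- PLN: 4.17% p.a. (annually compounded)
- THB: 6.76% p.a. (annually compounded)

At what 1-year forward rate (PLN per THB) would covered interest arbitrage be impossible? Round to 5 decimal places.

0.13370

T = 1 year.
PLN accumulates by (1 + 0.0417)^1 = 1.041700.
THB accumulates by (1 + 0.0676)^1 = 1.067600.
So F = 0.13702 × 1.041700 / 1.067600 = 0.1336959 (PLN/THB).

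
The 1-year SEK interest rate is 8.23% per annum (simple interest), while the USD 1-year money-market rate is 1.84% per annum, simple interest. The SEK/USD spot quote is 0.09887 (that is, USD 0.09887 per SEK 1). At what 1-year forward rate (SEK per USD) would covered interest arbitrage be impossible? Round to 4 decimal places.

T = 1 year.
USD accumulates by 1 + 0.0184×1 = 1.018400.
SEK growth factor: 1 + 0.0823×1 = 1.082300.
Forward (USD per SEK) = 0.09887 × 1.018400 / 1.082300 = 0.093032623.
Quoted the other way: 1/0.093032623 = 10.7489 SEK per USD.

10.7489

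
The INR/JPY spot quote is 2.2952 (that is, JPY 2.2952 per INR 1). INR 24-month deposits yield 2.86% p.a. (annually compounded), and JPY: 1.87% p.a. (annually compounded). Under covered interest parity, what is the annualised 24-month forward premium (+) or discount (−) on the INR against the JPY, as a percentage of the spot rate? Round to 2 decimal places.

T = 2 years.
No-arbitrage forward: 2.2952 × 1.0377497 / 1.058018 = 2.2512312 JPY/INR.
Annualised premium = (F − S)/S × (1/T) = (2.2512312 − 2.2952)/2.2952 ÷ 2 = -0.96%.

-0.96%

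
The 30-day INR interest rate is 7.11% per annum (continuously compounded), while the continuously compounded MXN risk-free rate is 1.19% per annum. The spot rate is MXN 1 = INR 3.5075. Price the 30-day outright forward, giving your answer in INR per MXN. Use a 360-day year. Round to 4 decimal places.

3.5248

T = 30/360 years.
Growth of 1 INR over T: e^(0.0711×30/360) = 1.0059426.
MXN accumulates by e^(0.0119×30/360) = 1.0009922.
So F = 3.5075 × 1.0059426 / 1.0009922 = 3.524846 (INR/MXN).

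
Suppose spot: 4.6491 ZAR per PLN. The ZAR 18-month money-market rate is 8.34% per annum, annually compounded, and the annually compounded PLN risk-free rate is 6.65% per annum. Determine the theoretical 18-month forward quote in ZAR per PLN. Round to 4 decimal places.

4.7600

T = 18/12 years.
ZAR accumulates by (1 + 0.0834)^(18/12) = 1.1276732.
Growth of 1 PLN over T: (1 + 0.0665)^(18/12) = 1.1013904.
So F = 4.6491 × 1.1276732 / 1.1013904 = 4.760043 (ZAR/PLN).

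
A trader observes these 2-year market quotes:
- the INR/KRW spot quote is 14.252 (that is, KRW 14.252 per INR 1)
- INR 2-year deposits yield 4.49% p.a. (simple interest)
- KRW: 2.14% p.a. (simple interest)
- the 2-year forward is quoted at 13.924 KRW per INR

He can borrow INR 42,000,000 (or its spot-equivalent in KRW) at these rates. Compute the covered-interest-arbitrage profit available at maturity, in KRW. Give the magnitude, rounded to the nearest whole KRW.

KRW 13,120,363

T = 2 years.
Route A — deposit INR, sell forward: 42,000,000 × 1.089800 × 13.924 = KRW 637,323,758.40.
Route B — convert at spot, deposit KRW: 42,000,000 × 14.252 × 1.042800 = KRW 624,203,395.20.
The quoted forward overvalues INR, so borrow KRW, buy INR at spot, deposit the INR at 4.49%, and sell the proceeds forward at 13.924.
The gap between the two covered legs is KRW 13,120,363.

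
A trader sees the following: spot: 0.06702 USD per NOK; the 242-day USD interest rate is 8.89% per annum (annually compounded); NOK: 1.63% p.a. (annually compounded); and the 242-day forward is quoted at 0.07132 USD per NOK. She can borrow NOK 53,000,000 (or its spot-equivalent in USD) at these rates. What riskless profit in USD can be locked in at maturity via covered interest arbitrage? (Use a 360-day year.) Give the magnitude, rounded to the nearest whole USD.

T = 242/360 years.
Invest the NOK and cover forward: 53,000,000 × 1.01092816 × 0.07132 = USD 3,821,268.01.
Convert at spot and invest in USD: 53,000,000 × 0.06702 × 1.058922446 = USD 3,761,356.06.
The quoted forward overvalues NOK, so borrow USD, buy NOK at spot, deposit the NOK at 1.63%, and sell the proceeds forward at 0.07132.
Arbitrage profit = |3,821,268.01 − 3,761,356.06| = USD 59,912.

USD 59,912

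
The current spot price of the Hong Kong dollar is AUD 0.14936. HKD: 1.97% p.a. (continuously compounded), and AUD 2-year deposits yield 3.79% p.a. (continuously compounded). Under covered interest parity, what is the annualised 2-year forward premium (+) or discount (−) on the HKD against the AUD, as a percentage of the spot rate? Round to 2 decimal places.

T = 2 years.
No-arbitrage forward: 0.14936 × 1.0787468 / 1.0401865 = 0.15489686 AUD/HKD.
Annualised premium = (F − S)/S × (1/T) = (0.15489686 − 0.14936)/0.14936 ÷ 2 = 1.85%.

+1.85%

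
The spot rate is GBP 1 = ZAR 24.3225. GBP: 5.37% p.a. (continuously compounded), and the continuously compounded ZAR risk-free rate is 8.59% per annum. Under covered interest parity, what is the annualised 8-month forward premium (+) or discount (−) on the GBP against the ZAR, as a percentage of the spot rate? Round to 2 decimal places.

T = 8/12 years.
CIP forward (ZAR per GBP) = 24.3225 × 1.0589382/1.0364485 = 24.8502693.
(F − S)/S ÷ T = (24.8502693 − 24.3225)/24.3225/(8/12) = 0.032548 → 3.25%.

+3.25%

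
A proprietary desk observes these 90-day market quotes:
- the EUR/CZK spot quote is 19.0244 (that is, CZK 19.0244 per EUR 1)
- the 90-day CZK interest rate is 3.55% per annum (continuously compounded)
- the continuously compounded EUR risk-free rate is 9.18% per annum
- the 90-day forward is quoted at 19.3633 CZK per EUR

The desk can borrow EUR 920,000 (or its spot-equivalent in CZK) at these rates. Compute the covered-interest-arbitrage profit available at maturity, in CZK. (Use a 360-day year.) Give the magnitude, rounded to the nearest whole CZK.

CZK 569,327

T = 90/360 years.
Invest the EUR and cover forward: 920,000 × 1.0232153775 × 19.3633 = CZK 18,227,800.21.
Convert at spot and invest in CZK: 920,000 × 19.0244 × 1.0089144996 = CZK 17,658,473.57.
The quoted forward overvalues EUR, so borrow CZK, buy EUR at spot, deposit the EUR at 9.18%, and sell the proceeds forward at 19.3633.
Arbitrage profit = |18,227,800.21 − 17,658,473.57| = CZK 569,327.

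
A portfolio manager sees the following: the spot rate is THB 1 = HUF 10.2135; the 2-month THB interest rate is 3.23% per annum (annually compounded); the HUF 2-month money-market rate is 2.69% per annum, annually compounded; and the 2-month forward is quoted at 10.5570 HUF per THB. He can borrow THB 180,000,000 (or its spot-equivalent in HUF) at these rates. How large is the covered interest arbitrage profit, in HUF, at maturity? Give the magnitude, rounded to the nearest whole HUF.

T = 2/12 years.
Keep in THB, deliver into the forward: 180,000,000·1.005312280805·10.5570 = HUF 1,910,354,714.72.
Swap to HUF now, deposit: 180,000,000·10.2135·1.004433893282 = HUF 1,846,581,402.43.
The quoted forward overvalues THB, so borrow HUF, buy THB at spot, deposit the THB at 3.23%, and sell the proceeds forward at 10.5570.
The gap between the two covered legs is HUF 63,773,312.

HUF 63,773,312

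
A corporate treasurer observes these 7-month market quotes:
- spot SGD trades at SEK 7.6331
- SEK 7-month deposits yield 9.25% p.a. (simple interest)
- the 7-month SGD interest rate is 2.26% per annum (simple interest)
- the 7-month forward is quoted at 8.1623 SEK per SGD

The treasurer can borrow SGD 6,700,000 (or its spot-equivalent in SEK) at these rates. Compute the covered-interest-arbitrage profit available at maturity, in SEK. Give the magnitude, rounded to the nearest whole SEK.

T = 7/12 years.
Invest the SGD and cover forward: 6,700,000 × 1.0131833333 × 8.1623 = SEK 55,408,372.35.
Convert at spot and invest in SEK: 6,700,000 × 7.6331 × 1.0539583333 = SEK 53,901,294.67.
The quoted forward overvalues SGD, so borrow SEK, buy SGD at spot, deposit the SGD at 2.26%, and sell the proceeds forward at 8.1623.
Arbitrage profit = |55,408,372.35 − 53,901,294.67| = SEK 1,507,078.

SEK 1,507,078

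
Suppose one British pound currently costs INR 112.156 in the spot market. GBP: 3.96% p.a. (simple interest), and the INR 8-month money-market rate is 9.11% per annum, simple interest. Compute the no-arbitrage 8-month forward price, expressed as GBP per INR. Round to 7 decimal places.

T = 8/12 years.
Growth of 1 INR over T: 1 + 0.0911×8/12 = 1.0607333.
GBP growth factor: 1 + 0.0396×8/12 = 1.026400.
CIP: F = S · (grow INR)/(grow GBP) = 112.156 × 1.0607333/1.026400 = 115.9076 INR per GBP.
Quoted the other way: 1/115.9076 = 0.0086276 GBP per INR.

0.0086276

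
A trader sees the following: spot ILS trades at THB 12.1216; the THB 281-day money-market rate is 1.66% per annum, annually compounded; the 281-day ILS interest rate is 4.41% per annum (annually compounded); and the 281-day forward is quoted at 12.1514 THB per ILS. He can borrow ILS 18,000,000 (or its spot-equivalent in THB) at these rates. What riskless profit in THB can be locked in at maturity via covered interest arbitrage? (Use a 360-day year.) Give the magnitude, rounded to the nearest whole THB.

THB 5,207,669

T = 281/360 years.
Route A — deposit ILS, sell forward: 18,000,000 × 1.03425885284 × 12.1514 = THB 226,218,474.44.
Route B — convert at spot, deposit THB: 18,000,000 × 12.1216 × 1.01293377987 = THB 221,010,805.91.
The quoted forward overvalues ILS, so borrow THB, buy ILS at spot, deposit the ILS at 4.41%, and sell the proceeds forward at 12.1514.
Profit = 226,218,474.44 − 221,010,805.91 = THB 5,207,669.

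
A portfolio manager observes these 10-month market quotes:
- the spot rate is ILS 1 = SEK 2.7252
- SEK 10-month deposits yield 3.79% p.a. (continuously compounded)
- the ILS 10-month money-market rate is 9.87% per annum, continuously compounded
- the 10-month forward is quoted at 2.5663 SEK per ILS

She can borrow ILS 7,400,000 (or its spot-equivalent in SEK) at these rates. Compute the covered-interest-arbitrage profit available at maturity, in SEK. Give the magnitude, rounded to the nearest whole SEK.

T = 10/12 years.
Route A — deposit ILS, sell forward: 7,400,000 × 1.0857272077 × 2.5663 = SEK 20,618,632.83.
Route B — convert at spot, deposit SEK: 7,400,000 × 2.7252 × 1.0320873793 = SEK 20,813,569.49.
The quoted forward undervalues ILS, so borrow ILS, convert to SEK at spot, deposit the SEK at 3.79%, and buy ILS forward at 2.5663 to cover the loan.
Profit = 20,813,569.49 − 20,618,632.83 = SEK 194,937.

SEK 194,937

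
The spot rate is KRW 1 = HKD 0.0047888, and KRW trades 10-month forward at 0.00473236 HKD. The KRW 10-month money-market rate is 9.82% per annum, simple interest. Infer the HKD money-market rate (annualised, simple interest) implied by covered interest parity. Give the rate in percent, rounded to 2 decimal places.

T = 10/12 years.
CIP gives F = S · g_HKD/g_KRW, so g_HKD/g_KRW = 0.00473236/0.0047888 = 0.9882142.
KRW growth factor: 1 + 0.0982×10/12 = 1.0818333.
So the HKD growth factor = 1.069083.
r = (1.069083 − 1)/(10/12) = 0.082900 → 8.29%.

8.29%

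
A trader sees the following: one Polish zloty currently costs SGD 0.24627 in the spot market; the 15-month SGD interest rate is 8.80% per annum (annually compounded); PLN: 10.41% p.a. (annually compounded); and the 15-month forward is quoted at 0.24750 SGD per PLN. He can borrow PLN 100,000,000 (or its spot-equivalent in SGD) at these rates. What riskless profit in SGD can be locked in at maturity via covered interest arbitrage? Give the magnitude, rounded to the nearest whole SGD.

SGD 646,321

T = 15/12 years.
Keep in PLN, deliver into the forward: 100,000,000·1.1317760837·0.24750 = SGD 28,011,458.07.
Swap to SGD now, deposit: 100,000,000·0.24627·1.1111843578 = SGD 27,365,137.18.
The quoted forward overvalues PLN, so borrow SGD, buy PLN at spot, deposit the PLN at 10.41%, and sell the proceeds forward at 0.24750.
Profit = 28,011,458.07 − 27,365,137.18 = SGD 646,321.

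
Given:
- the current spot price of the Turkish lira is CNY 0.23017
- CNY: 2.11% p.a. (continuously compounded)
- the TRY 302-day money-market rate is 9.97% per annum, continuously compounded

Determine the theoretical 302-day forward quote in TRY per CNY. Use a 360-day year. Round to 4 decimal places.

4.6407

T = 302/360 years.
CNY growth factor: e^(0.0211×302/360) = 1.0178581.
Growth of 1 TRY over T: e^(0.0997×302/360) = 1.0872344.
So F = 0.23017 × 1.0178581 / 1.0872344 = 0.2154829 (CNY/TRY).
Invert for TRY per CNY: 1 / 0.2154829 = 4.6407.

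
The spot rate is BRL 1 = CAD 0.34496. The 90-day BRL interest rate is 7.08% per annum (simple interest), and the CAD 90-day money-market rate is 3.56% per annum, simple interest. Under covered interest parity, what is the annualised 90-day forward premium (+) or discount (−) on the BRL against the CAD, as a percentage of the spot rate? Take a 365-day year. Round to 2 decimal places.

-3.46%

T = 90/365 years.
No-arbitrage forward: 0.34496 × 1.0087781 / 1.0174575 = 0.34201733 CAD/BRL.
Annualised premium = (F − S)/S × (1/T) = (0.34201733 − 0.34496)/0.34496 ÷ (90/365) = -3.46%.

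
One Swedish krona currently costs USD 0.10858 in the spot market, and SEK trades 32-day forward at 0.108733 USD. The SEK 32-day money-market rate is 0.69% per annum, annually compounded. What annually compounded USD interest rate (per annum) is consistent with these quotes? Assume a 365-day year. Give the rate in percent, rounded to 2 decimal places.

2.32%

T = 32/365 years.
By CIP, F/S equals the USD-to-SEK growth ratio: 0.108733/0.10858 = 1.0014091.
The SEK side grows by (1 + 0.0069)^(32/365) = 1.000603.
Hence g_USD = 1.0020129.
r = 1.0020129^(365/32) − 1 = 0.023202 → 2.32%.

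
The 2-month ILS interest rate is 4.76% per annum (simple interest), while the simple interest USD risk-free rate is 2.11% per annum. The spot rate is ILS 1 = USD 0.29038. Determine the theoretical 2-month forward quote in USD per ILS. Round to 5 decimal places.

0.28911

T = 2/12 years.
USD accumulates by 1 + 0.0211×2/12 = 1.0035167.
Growth of 1 ILS over T: 1 + 0.0476×2/12 = 1.0079333.
CIP: F = S · (grow USD)/(grow ILS) = 0.29038 × 1.0035167/1.0079333 = 0.2891076 USD per ILS.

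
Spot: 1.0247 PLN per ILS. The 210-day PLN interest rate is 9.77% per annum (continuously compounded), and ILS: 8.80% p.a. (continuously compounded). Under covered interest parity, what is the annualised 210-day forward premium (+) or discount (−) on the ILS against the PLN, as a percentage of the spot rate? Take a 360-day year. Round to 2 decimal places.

+0.97%

T = 210/360 years.
No-arbitrage forward: 1.0247 × 1.058647 / 1.0526737 = 1.0305146 PLN/ILS.
Annualised premium = (F − S)/S × (1/T) = (1.0305146 − 1.0247)/1.0247 ÷ (210/360) = 0.97%.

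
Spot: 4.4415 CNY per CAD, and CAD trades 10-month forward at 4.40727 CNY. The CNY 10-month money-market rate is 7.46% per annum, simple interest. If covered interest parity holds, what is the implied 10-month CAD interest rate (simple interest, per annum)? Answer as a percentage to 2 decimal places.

8.45%

T = 10/12 years.
CIP gives F = S · g_CNY/g_CAD, so g_CNY/g_CAD = 4.40727/4.4415 = 0.9922931.
CNY growth factor: 1 + 0.0746×10/12 = 1.0621667.
Hence g_CAD = 1.0704163.
r = (1.0704163 − 1)/(10/12) = 0.084500 → 8.45%.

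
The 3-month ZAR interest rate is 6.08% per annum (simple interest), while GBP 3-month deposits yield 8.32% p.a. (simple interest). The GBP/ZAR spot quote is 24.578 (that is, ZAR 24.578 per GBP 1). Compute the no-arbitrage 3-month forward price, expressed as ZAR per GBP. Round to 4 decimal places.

T = 3/12 years.
ZAR growth factor: 1 + 0.0608×3/12 = 1.015200.
GBP growth factor: 1 + 0.0832×3/12 = 1.020800.
So F = 24.578 × 1.015200 / 1.020800 = 24.443168 (ZAR/GBP).

24.4432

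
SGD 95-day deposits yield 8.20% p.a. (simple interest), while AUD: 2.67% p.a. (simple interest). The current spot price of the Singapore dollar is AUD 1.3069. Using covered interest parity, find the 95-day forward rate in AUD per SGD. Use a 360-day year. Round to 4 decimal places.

T = 95/360 years.
Growth of 1 AUD over T: 1 + 0.0267×95/360 = 1.0070458.
SGD growth factor: 1 + 0.0820×95/360 = 1.0216389.
So F = 1.3069 × 1.0070458 / 1.0216389 = 1.288232 (AUD/SGD).

1.2882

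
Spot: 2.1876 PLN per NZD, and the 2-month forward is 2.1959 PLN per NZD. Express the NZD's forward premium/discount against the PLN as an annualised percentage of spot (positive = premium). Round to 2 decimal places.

+2.28%

T = 2/12 years.
(F − S)/S = (2.1959 − 2.1876)/2.1876 = 0.0037941.
×(1/T) gives 2.28% p.a.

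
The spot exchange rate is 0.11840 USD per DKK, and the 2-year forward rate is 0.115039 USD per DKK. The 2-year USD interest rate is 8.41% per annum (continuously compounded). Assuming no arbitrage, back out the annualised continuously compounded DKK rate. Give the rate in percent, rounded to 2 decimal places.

9.85%

T = 2 years.
By CIP, F/S equals the USD-to-DKK growth ratio: 0.115039/0.1184 = 0.9716132.
USD growth factor: e^(0.0841×2) = 1.1831732.
So the DKK growth factor = 1.217741.
Take logs: ln 1.217741 / 2 = 0.098499, so 9.85%.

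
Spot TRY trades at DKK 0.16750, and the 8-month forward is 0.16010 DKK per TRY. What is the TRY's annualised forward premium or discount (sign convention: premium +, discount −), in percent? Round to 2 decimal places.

T = 8/12 years.
TRY trades forward at -4.41791% vs spot over the period.
Per annum: -0.0441791 / (8/12) = -0.066269 = -6.63%.

-6.63%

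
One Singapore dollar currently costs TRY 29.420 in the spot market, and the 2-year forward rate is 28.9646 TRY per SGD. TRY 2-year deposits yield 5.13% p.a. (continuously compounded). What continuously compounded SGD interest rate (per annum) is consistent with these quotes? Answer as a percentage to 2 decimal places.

T = 2 years.
CIP gives F = S · g_TRY/g_SGD, so g_TRY/g_SGD = 28.9646/29.42 = 0.9845207.
TRY growth factor: e^(0.0513×2) = 1.1080481.
Hence g_SGD = 1.1254696.
Take logs: ln 1.1254696 / 2 = 0.059100, so 5.91%.

5.91%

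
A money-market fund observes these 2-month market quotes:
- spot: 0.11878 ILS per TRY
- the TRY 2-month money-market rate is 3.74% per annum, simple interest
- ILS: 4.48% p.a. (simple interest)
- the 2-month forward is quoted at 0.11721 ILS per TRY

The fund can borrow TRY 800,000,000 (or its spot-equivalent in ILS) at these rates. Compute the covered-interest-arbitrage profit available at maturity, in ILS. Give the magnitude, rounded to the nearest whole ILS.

ILS 1,381,025

T = 2/12 years.
Invest the TRY and cover forward: 800,000,000 × 1.0062333333 × 0.11721 = ILS 94,352,487.20.
Convert at spot and invest in ILS: 800,000,000 × 0.11878 × 1.0074666667 = ILS 95,733,512.54.
The quoted forward undervalues TRY, so borrow TRY, convert to ILS at spot, deposit the ILS at 4.48%, and buy TRY forward at 0.11721 to cover the loan.
The gap between the two covered legs is ILS 1,381,025.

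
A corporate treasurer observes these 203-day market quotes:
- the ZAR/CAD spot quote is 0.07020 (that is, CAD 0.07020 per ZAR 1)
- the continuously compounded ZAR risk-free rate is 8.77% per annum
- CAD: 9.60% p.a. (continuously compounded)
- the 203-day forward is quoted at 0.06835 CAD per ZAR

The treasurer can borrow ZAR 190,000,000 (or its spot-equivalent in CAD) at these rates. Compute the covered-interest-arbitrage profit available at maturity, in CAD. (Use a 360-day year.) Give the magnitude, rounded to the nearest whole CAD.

T = 203/360 years.
Route A — deposit ZAR, sell forward: 190,000,000 × 1.0506962667 × 0.06835 = CAD 13,644,867.07.
Route B — convert at spot, deposit CAD: 190,000,000 × 0.07020 × 1.0556253428 = CAD 14,079,930.82.
The quoted forward undervalues ZAR, so borrow ZAR, convert to CAD at spot, deposit the CAD at 9.60%, and buy ZAR forward at 0.06835 to cover the loan.
Arbitrage profit = |13,644,867.07 − 14,079,930.82| = CAD 435,064.

CAD 435,064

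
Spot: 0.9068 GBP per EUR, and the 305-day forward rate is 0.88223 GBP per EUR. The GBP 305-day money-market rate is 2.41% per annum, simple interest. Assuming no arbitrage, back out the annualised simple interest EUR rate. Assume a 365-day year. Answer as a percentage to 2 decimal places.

5.81%

T = 305/365 years.
F/S = 0.88223/0.9068 = 0.9729047 = (growth of GBP) / (growth of EUR).
GBP growth factor: 1 + 0.0241×305/365 = 1.0201384.
Hence g_EUR = 1.0485492.
(1.0485492 − 1)/T = 0.058100, i.e. 5.81%.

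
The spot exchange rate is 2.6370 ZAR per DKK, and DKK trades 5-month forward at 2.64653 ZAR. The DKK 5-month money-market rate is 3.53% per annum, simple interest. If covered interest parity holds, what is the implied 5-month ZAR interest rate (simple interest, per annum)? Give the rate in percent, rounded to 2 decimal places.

4.41%

T = 5/12 years.
CIP gives F = S · g_ZAR/g_DKK, so g_ZAR/g_DKK = 2.64653/2.637 = 1.0036140.
The DKK side grows by 1 + 0.0353×5/12 = 1.0147083.
Hence g_ZAR = 1.0183755.
r = (1.0183755 − 1)/(5/12) = 0.044101 → 4.41%.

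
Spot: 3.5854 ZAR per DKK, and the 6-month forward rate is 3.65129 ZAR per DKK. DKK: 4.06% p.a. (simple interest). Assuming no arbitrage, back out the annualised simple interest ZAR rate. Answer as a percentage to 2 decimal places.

T = 6/12 years.
CIP gives F = S · g_ZAR/g_DKK, so g_ZAR/g_DKK = 3.65129/3.5854 = 1.0183773.
The DKK side grows by 1 + 0.0406×6/12 = 1.020300.
That pins the ZAR growth at 1.0390504.
r = (1.0390504 − 1)/(6/12) = 0.078101 → 7.81%.

7.81%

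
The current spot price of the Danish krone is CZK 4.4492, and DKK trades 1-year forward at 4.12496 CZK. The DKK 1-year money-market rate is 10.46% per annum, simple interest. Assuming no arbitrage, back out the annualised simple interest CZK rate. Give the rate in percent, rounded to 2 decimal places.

2.41%

T = 1 year.
CIP gives F = S · g_CZK/g_DKK, so g_CZK/g_DKK = 4.12496/4.4492 = 0.9271240.
The DKK side grows by 1 + 0.1046×1 = 1.104600.
So the CZK growth factor = 1.0241012.
r = (1.0241012 − 1)/1 = 0.024101 → 2.41%.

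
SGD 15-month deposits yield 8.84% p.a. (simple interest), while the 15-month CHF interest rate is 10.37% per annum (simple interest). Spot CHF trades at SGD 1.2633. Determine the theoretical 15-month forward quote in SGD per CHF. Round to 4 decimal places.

T = 15/12 years.
Growth of 1 SGD over T: 1 + 0.0884×15/12 = 1.110500.
Growth of 1 CHF over T: 1 + 0.1037×15/12 = 1.129625.
Forward (SGD per CHF) = 1.2633 × 1.110500 / 1.129625 = 1.241912.

1.2419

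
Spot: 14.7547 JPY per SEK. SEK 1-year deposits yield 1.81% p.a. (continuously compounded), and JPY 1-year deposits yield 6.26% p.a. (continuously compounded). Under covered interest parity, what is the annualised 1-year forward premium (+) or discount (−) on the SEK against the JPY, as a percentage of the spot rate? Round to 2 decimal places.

T = 1 year.
No-arbitrage forward: 14.7547 × 1.0646009 / 1.0182648 = 15.4261120 JPY/SEK.
Annualised premium = (F − S)/S × (1/T) = (15.4261120 − 14.7547)/14.7547 ÷ 1 = 4.55%.

+4.55%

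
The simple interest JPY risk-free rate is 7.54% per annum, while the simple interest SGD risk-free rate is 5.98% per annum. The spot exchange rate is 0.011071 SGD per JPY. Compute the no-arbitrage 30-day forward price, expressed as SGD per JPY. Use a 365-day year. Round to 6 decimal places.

T = 30/365 years.
SGD accumulates by 1 + 0.0598×30/365 = 1.0049151.
JPY accumulates by 1 + 0.0754×30/365 = 1.0061973.
Forward (SGD per JPY) = 0.011071 × 1.0049151 / 1.0061973 = 0.01105689.

0.011057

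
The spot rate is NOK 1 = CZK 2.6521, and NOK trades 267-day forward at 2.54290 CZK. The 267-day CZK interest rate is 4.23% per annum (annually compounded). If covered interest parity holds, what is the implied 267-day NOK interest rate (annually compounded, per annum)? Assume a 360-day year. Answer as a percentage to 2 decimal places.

10.31%

T = 267/360 years.
F/S = 2.5429/2.6521 = 0.9588251 = (growth of CZK) / (growth of NOK).
The CZK side grows by (1 + 0.0423)^(267/360) = 1.0312041.
Hence g_NOK = 1.0754872.
r = 1.0754872^(360/267) − 1 = 0.103097 → 10.31%.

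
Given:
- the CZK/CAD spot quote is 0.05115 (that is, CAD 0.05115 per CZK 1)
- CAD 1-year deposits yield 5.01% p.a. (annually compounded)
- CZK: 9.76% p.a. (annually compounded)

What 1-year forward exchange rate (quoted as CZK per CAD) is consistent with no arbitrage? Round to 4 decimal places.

20.4347

T = 1 year.
CAD accumulates by (1 + 0.0501)^1 = 1.050100.
CZK growth factor: (1 + 0.0976)^1 = 1.097600.
Forward (CAD per CZK) = 0.05115 × 1.050100 / 1.097600 = 0.048936420.
Quoted the other way: 1/0.048936420 = 20.4347 CZK per CAD.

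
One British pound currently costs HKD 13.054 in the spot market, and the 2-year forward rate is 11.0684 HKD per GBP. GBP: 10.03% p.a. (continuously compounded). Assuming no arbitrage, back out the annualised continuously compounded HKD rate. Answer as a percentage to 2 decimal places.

T = 2 years.
CIP gives F = S · g_HKD/g_GBP, so g_HKD/g_GBP = 11.0684/13.054 = 0.8478934.
GBP growth factor: e^(0.1003×2) = 1.2221358.
Hence g_HKD = 1.0362409.
r = ln(1.0362409)/2 = 0.017800 → 1.78%.

1.78%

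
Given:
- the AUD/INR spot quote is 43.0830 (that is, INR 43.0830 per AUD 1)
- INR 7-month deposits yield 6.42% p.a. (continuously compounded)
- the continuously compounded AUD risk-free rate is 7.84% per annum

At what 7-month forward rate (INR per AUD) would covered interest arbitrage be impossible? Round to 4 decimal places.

42.7276

T = 7/12 years.
INR growth factor: e^(0.0642×7/12) = 1.03816009.
Growth of 1 AUD over T: e^(0.0784×7/12) = 1.04679523.
CIP: F = S · (grow INR)/(grow AUD) = 43.083 × 1.03816009/1.04679523 = 42.727603 INR per AUD.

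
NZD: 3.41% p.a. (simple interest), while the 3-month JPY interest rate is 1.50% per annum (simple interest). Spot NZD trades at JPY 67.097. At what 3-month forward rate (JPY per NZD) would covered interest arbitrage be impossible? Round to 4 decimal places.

T = 3/12 years.
JPY growth factor: 1 + 0.0150×3/12 = 1.003750.
NZD accumulates by 1 + 0.0341×3/12 = 1.008525.
Forward (JPY per NZD) = 67.097 × 1.003750 / 1.008525 = 66.779320.

66.7793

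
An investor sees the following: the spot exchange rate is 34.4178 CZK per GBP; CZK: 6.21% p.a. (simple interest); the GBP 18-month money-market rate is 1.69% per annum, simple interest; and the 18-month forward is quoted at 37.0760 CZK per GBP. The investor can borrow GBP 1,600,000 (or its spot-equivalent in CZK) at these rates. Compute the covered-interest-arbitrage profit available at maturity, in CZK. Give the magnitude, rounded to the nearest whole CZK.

T = 18/12 years.
Route A — deposit GBP, sell forward: 1,600,000 × 1.025350 × 37.0760 = CZK 60,825,402.56.
Route B — convert at spot, deposit CZK: 1,600,000 × 34.4178 × 1.093150 = CZK 60,198,108.91.
The quoted forward overvalues GBP, so borrow CZK, buy GBP at spot, deposit the GBP at 1.69%, and sell the proceeds forward at 37.0760.
The gap between the two covered legs is CZK 627,294.

CZK 627,294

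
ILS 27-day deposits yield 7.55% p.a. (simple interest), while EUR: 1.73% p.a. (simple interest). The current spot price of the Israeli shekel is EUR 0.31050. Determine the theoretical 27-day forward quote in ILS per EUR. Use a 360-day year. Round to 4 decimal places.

T = 27/360 years.
EUR growth factor: 1 + 0.0173×27/360 = 1.0012975.
ILS growth factor: 1 + 0.0755×27/360 = 1.0056625.
Forward (EUR per ILS) = 0.3105 × 1.0012975 / 1.0056625 = 0.3091523.
Invert for ILS per EUR: 1 / 0.3091523 = 3.2347.

3.2347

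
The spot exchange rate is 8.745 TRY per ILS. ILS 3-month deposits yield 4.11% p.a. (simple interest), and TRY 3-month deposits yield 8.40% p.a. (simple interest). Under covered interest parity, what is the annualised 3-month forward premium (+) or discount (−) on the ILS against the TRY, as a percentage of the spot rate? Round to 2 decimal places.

+4.25%

T = 3/12 years.
No-arbitrage forward: 8.745 × 1.021000 / 1.010275 = 8.837836 TRY/ILS.
Annualised premium = (F − S)/S × (1/T) = (8.837836 − 8.745)/8.745 ÷ (3/12) = 4.25%.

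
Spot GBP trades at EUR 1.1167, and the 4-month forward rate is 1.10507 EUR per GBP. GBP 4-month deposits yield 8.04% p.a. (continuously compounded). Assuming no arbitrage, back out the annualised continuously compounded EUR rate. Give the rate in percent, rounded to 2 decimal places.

T = 4/12 years.
CIP gives F = S · g_EUR/g_GBP, so g_EUR/g_GBP = 1.10507/1.1167 = 0.9895854.
The GBP side grows by e^(0.0804×4/12) = 1.0271623.
Hence g_EUR = 1.0164648.
Take logs: ln 1.0164648 / (4/12) = 0.048992, so 4.90%.

4.90%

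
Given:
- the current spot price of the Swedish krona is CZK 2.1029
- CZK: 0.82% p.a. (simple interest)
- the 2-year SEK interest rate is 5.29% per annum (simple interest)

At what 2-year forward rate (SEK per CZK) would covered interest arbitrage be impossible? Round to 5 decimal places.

0.51736

T = 2 years.
CZK growth factor: 1 + 0.0082×2 = 1.016400.
Growth of 1 SEK over T: 1 + 0.0529×2 = 1.105800.
CIP: F = S · (grow CZK)/(grow SEK) = 2.1029 × 1.016400/1.105800 = 1.932888 CZK per SEK.
Invert for SEK per CZK: 1 / 1.932888 = 0.51736.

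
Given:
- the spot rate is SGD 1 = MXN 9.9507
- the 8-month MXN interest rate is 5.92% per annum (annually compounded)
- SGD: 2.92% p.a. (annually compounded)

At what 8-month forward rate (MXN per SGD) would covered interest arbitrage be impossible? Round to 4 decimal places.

10.1431

T = 8/12 years.
MXN growth factor: (1 + 0.0592)^(8/12) = 1.03908717.
SGD growth factor: (1 + 0.0292)^(8/12) = 1.01937314.
Forward (MXN per SGD) = 9.9507 × 1.03908717 / 1.01937314 = 10.143140.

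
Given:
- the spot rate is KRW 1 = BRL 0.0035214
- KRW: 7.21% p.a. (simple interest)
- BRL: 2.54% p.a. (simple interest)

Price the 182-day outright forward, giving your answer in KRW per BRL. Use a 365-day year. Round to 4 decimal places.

290.5080

T = 182/365 years.
BRL growth factor: 1 + 0.0254×182/365 = 1.012665205.
Growth of 1 KRW over T: 1 + 0.0721×182/365 = 1.035951233.
Forward (BRL per KRW) = 0.0035214 × 1.012665205 / 1.035951233 = 0.00344224626.
Invert for KRW per BRL: 1 / 0.00344224626 = 290.5080.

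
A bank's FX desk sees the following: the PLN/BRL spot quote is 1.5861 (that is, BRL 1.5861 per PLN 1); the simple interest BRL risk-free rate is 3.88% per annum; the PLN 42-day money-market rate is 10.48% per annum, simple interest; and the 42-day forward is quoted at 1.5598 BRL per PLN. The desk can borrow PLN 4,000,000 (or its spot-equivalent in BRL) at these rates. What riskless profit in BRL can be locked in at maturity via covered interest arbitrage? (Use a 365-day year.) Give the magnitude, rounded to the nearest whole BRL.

T = 42/365 years.
Route A — deposit PLN, sell forward: 4,000,000 × 1.012059178 × 1.5598 = BRL 6,314,439.62.
Route B — convert at spot, deposit BRL: 4,000,000 × 1.5861 × 1.004464658 = BRL 6,372,725.58.
The quoted forward undervalues PLN, so borrow PLN, convert to BRL at spot, deposit the BRL at 3.88%, and buy PLN forward at 1.5598 to cover the loan.
Profit = 6,372,725.58 − 6,314,439.62 = BRL 58,286.

BRL 58,286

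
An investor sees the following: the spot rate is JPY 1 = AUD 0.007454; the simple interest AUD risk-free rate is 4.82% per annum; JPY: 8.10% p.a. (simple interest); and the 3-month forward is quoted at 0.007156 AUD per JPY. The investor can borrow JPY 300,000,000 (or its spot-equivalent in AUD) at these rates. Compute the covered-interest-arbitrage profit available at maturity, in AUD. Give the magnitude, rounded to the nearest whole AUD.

T = 3/12 years.
Invest the JPY and cover forward: 300,000,000 × 1.020250 × 0.007156 = AUD 2,190,272.70.
Convert at spot and invest in AUD: 300,000,000 × 0.007454 × 1.012050 = AUD 2,263,146.21.
The quoted forward undervalues JPY, so borrow JPY, convert to AUD at spot, deposit the AUD at 4.82%, and buy JPY forward at 0.007156 to cover the loan.
Profit = 2,263,146.21 − 2,190,272.70 = AUD 72,874.

AUD 72,874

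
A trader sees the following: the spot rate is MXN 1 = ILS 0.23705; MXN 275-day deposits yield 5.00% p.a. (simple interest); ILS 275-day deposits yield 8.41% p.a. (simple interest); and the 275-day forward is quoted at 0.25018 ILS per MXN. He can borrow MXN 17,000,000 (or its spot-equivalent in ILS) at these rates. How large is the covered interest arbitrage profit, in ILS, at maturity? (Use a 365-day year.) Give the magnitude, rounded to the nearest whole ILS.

T = 275/365 years.
Route A — deposit MXN, sell forward: 17,000,000 × 1.037671233 × 0.25018 = ILS 4,413,278.01.
Route B — convert at spot, deposit ILS: 17,000,000 × 0.23705 × 1.063363014 = ILS 4,285,193.44.
The quoted forward overvalues MXN, so borrow ILS, buy MXN at spot, deposit the MXN at 5.00%, and sell the proceeds forward at 0.25018.
The gap between the two covered legs is ILS 128,085.

ILS 128,085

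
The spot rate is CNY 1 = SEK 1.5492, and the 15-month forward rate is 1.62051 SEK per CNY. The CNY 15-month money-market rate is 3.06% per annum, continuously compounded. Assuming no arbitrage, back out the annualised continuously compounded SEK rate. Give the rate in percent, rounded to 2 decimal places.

6.66%

T = 15/12 years.
CIP gives F = S · g_SEK/g_CNY, so g_SEK/g_CNY = 1.62051/1.5492 = 1.0460302.
CNY growth factor: e^(0.0306×15/12) = 1.0389909.
Hence g_SEK = 1.0868159.
r = ln(1.0868159)/(15/12) = 0.066602 → 6.66%.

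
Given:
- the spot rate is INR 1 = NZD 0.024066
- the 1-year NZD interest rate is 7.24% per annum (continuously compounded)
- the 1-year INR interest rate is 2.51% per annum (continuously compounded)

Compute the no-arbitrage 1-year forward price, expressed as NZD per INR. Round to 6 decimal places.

T = 1 year.
NZD accumulates by e^(0.0724×1) = 1.0750853.
Growth of 1 INR over T: e^(0.0251×1) = 1.0254177.
So F = 0.024066 × 1.0750853 / 1.0254177 = 0.02523167 (NZD/INR).

0.025232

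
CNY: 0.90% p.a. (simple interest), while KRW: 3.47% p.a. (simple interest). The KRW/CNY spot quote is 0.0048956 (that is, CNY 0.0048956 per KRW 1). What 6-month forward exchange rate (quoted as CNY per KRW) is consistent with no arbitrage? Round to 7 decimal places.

T = 6/12 years.
Growth of 1 CNY over T: 1 + 0.0090×6/12 = 1.004500.
Growth of 1 KRW over T: 1 + 0.0347×6/12 = 1.017350.
So F = 0.0048956 × 1.004500 / 1.017350 = 0.004833764 (CNY/KRW).

0.0048338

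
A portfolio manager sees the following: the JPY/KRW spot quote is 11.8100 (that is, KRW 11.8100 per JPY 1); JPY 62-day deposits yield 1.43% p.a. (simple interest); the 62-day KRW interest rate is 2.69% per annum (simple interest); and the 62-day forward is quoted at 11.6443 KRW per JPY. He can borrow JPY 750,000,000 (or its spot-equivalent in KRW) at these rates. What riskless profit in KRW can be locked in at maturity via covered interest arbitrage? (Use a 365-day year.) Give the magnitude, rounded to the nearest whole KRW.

KRW 143,534,346

T = 62/365 years.
Route A — deposit JPY, sell forward: 750,000,000 × 1.002429041096 × 11.6443 = KRW 8,754,438,362.43.
Route B — convert at spot, deposit KRW: 750,000,000 × 11.8100 × 1.004569315068 = KRW 8,897,972,708.21.
The quoted forward undervalues JPY, so borrow JPY, convert to KRW at spot, deposit the KRW at 2.69%, and buy JPY forward at 11.6443 to cover the loan.
Arbitrage profit = |8,754,438,362.43 − 8,897,972,708.21| = KRW 143,534,346.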